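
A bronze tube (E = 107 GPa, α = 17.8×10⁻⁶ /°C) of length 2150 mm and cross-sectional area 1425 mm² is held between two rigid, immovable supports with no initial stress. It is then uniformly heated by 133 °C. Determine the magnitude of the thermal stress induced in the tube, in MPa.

σ ≈ 253 MPa (compressive)

With length fixed, the mechanical strain must cancel the thermal strain αΔT = 17.8×10⁻⁶ × 133 = 2367.4×10⁻⁶.
σ = EαΔT = 107×10³ × 17.8×10⁻⁶ × 133 = 253.3 MPa (compressive; the tube is trying to expand).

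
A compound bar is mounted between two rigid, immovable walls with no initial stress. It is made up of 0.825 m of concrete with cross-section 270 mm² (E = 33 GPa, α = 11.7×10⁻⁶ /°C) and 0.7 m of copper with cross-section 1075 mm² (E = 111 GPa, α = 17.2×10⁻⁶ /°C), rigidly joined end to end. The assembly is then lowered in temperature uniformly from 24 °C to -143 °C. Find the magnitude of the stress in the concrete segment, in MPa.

σ ≈ 136 MPa (tensile)

Free thermal contraction of the whole bar: Σ αᵢΔT Lᵢ = 11.7×10⁻⁶×167×825 + 17.2×10⁻⁶×167×700 = 3.623 mm.
The rigid supports impose zero overall length change; the single axial force P common to all segments must satisfy P Σ Lᵢ/(AᵢEᵢ) = δ_free.
The series flexibility is Σ Lᵢ/(AᵢEᵢ) = 825/(270×33×10³) + 700/(1075×111×10³) = 9.846×10⁻⁵ mm/N.
P = 3.623 / 9.846×10⁻⁵ = 36790 N = 36.79 kN, tensile.
σ_{concrete} = P / A = 36790 / 270 = 136.3 MPa.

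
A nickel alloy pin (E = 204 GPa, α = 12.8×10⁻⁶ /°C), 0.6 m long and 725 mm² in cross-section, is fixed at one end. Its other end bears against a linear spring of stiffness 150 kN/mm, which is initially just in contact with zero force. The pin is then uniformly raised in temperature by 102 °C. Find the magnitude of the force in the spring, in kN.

P ≈ 73.1 kN

If the spring were absent the pin would lengthen by αΔT L = 12.8×10⁻⁶ × 102 × 600 = 0.7834 mm.
With a force P in the spring, the elastic change of the pin is PL/(AE) and that of the spring is P/k; compatibility requires their sum to equal δ_free.
So P = δ_free / [L/(AE) + 1/k] = 0.7834 / [ 600/(725×204×10³) + 1/(150×10³) ].
P = 0.7834 / 1.072×10⁻⁵ = 73050 N.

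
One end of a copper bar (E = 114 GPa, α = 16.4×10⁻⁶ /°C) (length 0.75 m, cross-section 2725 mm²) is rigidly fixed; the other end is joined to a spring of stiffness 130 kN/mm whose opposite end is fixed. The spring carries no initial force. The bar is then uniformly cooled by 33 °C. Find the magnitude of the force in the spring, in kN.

If the spring were absent the bar would shorten by αΔT L = 16.4×10⁻⁶ × 33 × 750 = 0.4059 mm.
Let P be the tensile force in the spring. The bar extends elastically by PL/(AE) and the spring stretches by P/k; together these equal δ_free.
So P = δ_free / [L/(AE) + 1/k] = 0.4059 / [ 750/(2725×114×10³) + 1/(130×10³) ].
P = 0.4059 / 1.011×10⁻⁵ = 40160 N.

P ≈ 40.2 kN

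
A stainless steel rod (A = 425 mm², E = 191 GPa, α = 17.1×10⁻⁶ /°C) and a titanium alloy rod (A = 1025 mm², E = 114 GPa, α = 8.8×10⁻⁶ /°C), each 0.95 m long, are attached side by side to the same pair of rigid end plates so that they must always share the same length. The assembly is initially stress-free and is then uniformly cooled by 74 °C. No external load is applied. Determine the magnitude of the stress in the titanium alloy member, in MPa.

σ ≈ 28.7 MPa (compressive)

The stainless steel has the larger α, so on cooling it would change length more than the titanium alloy if both were free. The rigid plates force a common final length, so the stainless steel is put into tension and the titanium alloy into compression, with equal and opposite forces P (no external load).
Setting the final lengths equal and cancelling L: (α₁ − α₂)ΔT = P/(A₁E₁) + P/(A₂E₂).
|α₁ − α₂|·ΔT = 8.3×10⁻⁶ × 74 = 0.0006142.
1/(A₁E₁) + 1/(A₂E₂) = 1/(425×191×10³) + 1/(1025×114×10³) = 2.088×10⁻⁸ N⁻¹.
P = 0.0006142 / 2.088×10⁻⁸ = 29420 N = 29.42 kN.
σ_{titanium alloy} = P/A₂ = 29420/1025 = 28.7 MPa, compressive.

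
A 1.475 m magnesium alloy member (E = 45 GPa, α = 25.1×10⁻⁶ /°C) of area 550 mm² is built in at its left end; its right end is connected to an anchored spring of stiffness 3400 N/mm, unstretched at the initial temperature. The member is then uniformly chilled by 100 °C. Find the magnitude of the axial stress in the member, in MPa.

σ ≈ 19 MPa (tensile)

The unrestrained thermal change is αΔT L = 25.1×10⁻⁶ × 100 × 1475 = 3.702 mm.
With a force P in the spring, the elastic change of the member is PL/(AE) and that of the spring is P/k; compatibility requires their sum to equal δ_free.
So P = δ_free / [L/(AE) + 1/k] = 3.702 / [ 1475/(550×45×10³) + 1/(3400) ].
P = 3.702 / 0.0003537 = 10470 N.
σ = P/A = 10470/550 = 19.03 MPa.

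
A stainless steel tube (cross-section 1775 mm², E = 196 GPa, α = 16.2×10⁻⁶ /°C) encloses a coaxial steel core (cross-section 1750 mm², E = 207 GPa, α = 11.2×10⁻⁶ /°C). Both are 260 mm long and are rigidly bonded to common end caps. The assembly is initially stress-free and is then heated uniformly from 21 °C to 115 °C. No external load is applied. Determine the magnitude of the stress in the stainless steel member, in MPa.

The stainless steel has the larger α, so on heating it would change length more than the steel if both were free. The rigid plates force a common final length, so the stainless steel is put into compression and the steel into tension, with equal and opposite forces P (no external load).
Setting the final lengths equal and cancelling L: (α₁ − α₂)ΔT = P/(A₁E₁) + P/(A₂E₂).
|α₁ − α₂|·ΔT = 5×10⁻⁶ × 94 = 0.00047.
1/(A₁E₁) + 1/(A₂E₂) = 1/(1775×196×10³) + 1/(1750×207×10³) = 5.635×10⁻⁹ N⁻¹.
P = 0.00047 / 5.635×10⁻⁹ = 83410 N = 83.41 kN.
σ_{stainless steel} = P/A₁ = 83410/1775 = 46.99 MPa, compressive.

σ ≈ 47 MPa (compressive)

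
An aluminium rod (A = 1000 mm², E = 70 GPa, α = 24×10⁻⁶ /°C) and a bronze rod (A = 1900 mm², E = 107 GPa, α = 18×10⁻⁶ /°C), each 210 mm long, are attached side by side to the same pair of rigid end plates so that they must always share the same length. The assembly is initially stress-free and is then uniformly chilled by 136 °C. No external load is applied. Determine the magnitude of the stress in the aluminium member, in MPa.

The aluminium has the larger α, so on cooling it would change length more than the bronze if both were free. The rigid plates force a common final length, so the aluminium is put into tension and the bronze into compression, with equal and opposite forces P (no external load).
Setting the final lengths equal and cancelling L: (α₁ − α₂)ΔT = P/(A₁E₁) + P/(A₂E₂).
|α₁ − α₂|·ΔT = 6×10⁻⁶ × 136 = 0.000816.
1/(A₁E₁) + 1/(A₂E₂) = 1/(1000×70×10³) + 1/(1900×107×10³) = 1.92×10⁻⁸ N⁻¹.
P = 0.000816 / 1.92×10⁻⁸ = 42490 N = 42.49 kN.
σ_{aluminium} = P/A₁ = 42490/1000 = 42.49 MPa, tensile.

σ ≈ 42.5 MPa (tensile)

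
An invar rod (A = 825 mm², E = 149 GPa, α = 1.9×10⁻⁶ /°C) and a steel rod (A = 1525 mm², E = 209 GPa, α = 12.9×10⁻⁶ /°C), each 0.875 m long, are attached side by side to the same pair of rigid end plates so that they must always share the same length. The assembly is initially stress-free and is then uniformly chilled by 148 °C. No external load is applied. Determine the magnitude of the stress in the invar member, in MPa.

The steel has the larger α, so on cooling it would change length more than the invar if both were free. The rigid plates force a common final length, so the steel is put into tension and the invar into compression, with equal and opposite forces P (no external load).
Equating the net (thermal + elastic) strains gives |α₁ − α₂|·ΔT = P·[1/(A₁E₁) + 1/(A₂E₂)].
|α₁ − α₂|·ΔT = 11×10⁻⁶ × 148 = 0.001628.
1/(A₁E₁) + 1/(A₂E₂) = 1/(825×149×10³) + 1/(1525×209×10³) = 1.127×10⁻⁸ N⁻¹.
So P = 0.001628 / 1.127×10⁻⁸ = 144.4 kN.
σ_{invar} = P/A₁ = 144400/825 = 175.1 MPa, compressive.

σ ≈ 175 MPa (compressive)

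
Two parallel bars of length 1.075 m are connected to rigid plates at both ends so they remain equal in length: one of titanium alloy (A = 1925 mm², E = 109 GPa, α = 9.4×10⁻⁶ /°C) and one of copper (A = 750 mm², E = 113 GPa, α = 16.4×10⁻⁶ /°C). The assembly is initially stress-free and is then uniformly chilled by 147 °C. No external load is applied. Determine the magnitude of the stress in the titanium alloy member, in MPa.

Equilibrium of a rigid end plate with no external load gives equal and opposite internal forces ±P in the two members. Since α_{copper} > α_{titanium alloy}, cooling drives the copper into tension and the titanium alloy into compression.
Setting the final lengths equal and cancelling L: (α₁ − α₂)ΔT = P/(A₁E₁) + P/(A₂E₂).
|α₁ − α₂|·ΔT = 7×10⁻⁶ × 147 = 0.001029.
1/(A₁E₁) + 1/(A₂E₂) = 1/(1925×109×10³) + 1/(750×113×10³) = 1.657×10⁻⁸ N⁻¹.
So P = 0.001029 / 1.657×10⁻⁸ = 62.12 kN.
σ_{titanium alloy} = P/A₁ = 62120/1925 = 32.27 MPa, compressive.

σ ≈ 32.3 MPa (compressive)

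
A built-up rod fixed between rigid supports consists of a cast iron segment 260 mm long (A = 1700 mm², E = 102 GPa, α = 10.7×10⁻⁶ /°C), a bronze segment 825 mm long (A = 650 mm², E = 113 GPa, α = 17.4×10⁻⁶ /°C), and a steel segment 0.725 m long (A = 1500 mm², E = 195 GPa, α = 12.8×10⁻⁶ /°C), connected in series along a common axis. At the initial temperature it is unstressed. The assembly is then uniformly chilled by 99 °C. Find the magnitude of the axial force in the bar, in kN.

With the walls removed the bar would change length by δ_free = Σ αᵢΔT Lᵢ = 10.7×10⁻⁶×99×260 + 17.4×10⁻⁶×99×825 + 12.8×10⁻⁶×99×725 = 2.615 mm.
The walls prevent any net length change, so an axial force P (same in every segment) develops. Compatibility: P · Σ Lᵢ/(AᵢEᵢ) = δ_free.
Σ Lᵢ/(AᵢEᵢ) = 260/(1700×102×10³) + 825/(650×113×10³) + 725/(1500×195×10³) = 1.521×10⁻⁵ mm/N.
So P = 2.615 / 1.521×10⁻⁵ = 171.9 kN, tensile.

P ≈ 172 kN (tensile)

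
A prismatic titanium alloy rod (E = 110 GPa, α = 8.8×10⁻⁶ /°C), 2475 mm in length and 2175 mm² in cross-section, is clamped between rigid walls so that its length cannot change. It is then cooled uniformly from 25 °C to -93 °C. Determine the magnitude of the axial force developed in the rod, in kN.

P ≈ 248 kN (tensile)

The ends cannot move, so σ = EαΔT = 110×10³ × 8.8×10⁻⁶ × 118 = 114.2 MPa.
P = AEαΔT = 2175 × 110×10³ × 8.8×10⁻⁶ × 118 = 248.4 kN (tensile).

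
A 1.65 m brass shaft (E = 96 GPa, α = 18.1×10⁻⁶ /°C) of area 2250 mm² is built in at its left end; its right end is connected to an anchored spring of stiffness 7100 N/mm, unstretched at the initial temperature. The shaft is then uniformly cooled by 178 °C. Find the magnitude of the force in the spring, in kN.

P ≈ 35.8 kN

The unrestrained thermal change is αΔT L = 18.1×10⁻⁶ × 178 × 1650 = 5.316 mm.
With a force P in the spring, the elastic change of the shaft is PL/(AE) and that of the spring is P/k; compatibility requires their sum to equal δ_free.
P [ L/(AE) + 1/k ] = δ_free → P [ 1650/(2250×96×10³) + 1/(7100) ] = 5.316.
P = 5.316 / 0.0001485 = 35800 N.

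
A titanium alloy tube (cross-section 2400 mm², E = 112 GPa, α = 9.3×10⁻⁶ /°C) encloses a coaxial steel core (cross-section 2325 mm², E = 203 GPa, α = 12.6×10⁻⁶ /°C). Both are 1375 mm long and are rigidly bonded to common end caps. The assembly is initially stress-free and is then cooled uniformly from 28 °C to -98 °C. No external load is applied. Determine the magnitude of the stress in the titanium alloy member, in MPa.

Equilibrium of a rigid end plate with no external load gives equal and opposite internal forces ±P in the two members. Since α_{steel} > α_{titanium alloy}, cooling drives the steel into tension and the titanium alloy into compression.
Compatibility of the two members (thermal + elastic change equal): (α₁ − α₂)ΔT = P·[1/(A₁E₁) + 1/(A₂E₂)].
|α₁ − α₂|·ΔT = 3.3×10⁻⁶ × 126 = 0.0004158.
1/(A₁E₁) + 1/(A₂E₂) = 1/(2400×112×10³) + 1/(2325×203×10³) = 5.839×10⁻⁹ N⁻¹.
P = 0.0004158 / 5.839×10⁻⁹ = 71210 N = 71.21 kN.
σ_{titanium alloy} = P/A₁ = 71210/2400 = 29.67 MPa, compressive.

σ ≈ 29.7 MPa (compressive)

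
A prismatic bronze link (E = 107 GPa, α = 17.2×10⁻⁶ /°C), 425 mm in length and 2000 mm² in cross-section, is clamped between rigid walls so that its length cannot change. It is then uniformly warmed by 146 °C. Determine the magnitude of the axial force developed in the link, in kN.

Full restraint means ε = 0, so the stress is σ = EαΔT = 107×10³ × 17.2×10⁻⁶ × 146 = 268.7 MPa.
Then P = σA = 268.7 × 2000 mm² = 537.4 kN, compressive.

P ≈ 537 kN (compressive)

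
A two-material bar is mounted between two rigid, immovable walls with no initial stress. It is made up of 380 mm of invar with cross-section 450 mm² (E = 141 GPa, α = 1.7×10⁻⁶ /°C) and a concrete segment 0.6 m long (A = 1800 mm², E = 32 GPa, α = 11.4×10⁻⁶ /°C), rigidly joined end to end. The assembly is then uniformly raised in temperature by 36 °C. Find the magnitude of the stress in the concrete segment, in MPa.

Free thermal expansion of the whole bar: Σ αᵢΔT Lᵢ = 1.7×10⁻⁶×36×380 + 11.4×10⁻⁶×36×600 = 0.2695 mm.
Since the ends are fixed, an axial force P builds up, equal in every segment, with P · Σ Lᵢ/(AᵢEᵢ) = δ_free.
Σ Lᵢ/(AᵢEᵢ) = 380/(450×141×10³) + 600/(1800×32×10³) = 1.641×10⁻⁵ mm/N.
Hence P = δ_free / Σ(L/AE) = 0.2695/1.641×10⁻⁵ = 16.43 kN (compressive).
σ_{concrete} = P / A = 16430 / 1800 = 9.126 MPa.

σ ≈ 9.13 MPa (compressive)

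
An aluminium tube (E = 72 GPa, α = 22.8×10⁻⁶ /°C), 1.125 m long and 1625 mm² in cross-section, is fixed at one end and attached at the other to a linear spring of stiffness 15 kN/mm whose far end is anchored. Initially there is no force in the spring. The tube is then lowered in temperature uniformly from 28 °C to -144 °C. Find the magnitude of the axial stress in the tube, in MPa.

σ ≈ 35.6 MPa (tensile)

Free thermal contraction: δ_free = αΔT L = 22.8×10⁻⁶ × 172 × 1125 = 4.412 mm.
With a force P in the spring, the elastic change of the tube is PL/(AE) and that of the spring is P/k; compatibility requires their sum to equal δ_free.
So P = δ_free / [L/(AE) + 1/k] = 4.412 / [ 1125/(1625×72×10³) + 1/(15×10³) ].
P = 4.412 / 7.628×10⁻⁵ = 57840 N.
σ = P/A = 57840/1625 = 35.59 MPa.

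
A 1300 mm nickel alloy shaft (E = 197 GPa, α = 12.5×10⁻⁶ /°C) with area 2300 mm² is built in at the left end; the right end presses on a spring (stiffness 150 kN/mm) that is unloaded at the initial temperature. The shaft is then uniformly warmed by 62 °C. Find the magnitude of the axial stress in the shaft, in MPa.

Free thermal expansion: δ_free = αΔT L = 12.5×10⁻⁶ × 62 × 1300 = 1.008 mm.
Let P be the compressive force at the spring. The shaft shortens elastically by PL/(AE) and the spring compresses by P/k; together these equal δ_free.
So P = δ_free / [L/(AE) + 1/k] = 1.008 / [ 1300/(2300×197×10³) + 1/(150×10³) ].
P = 1.008 / 9.536×10⁻⁶ = 105700 N.
σ = P/A = 105700/2300 = 45.94 MPa.

σ ≈ 45.9 MPa (compressive)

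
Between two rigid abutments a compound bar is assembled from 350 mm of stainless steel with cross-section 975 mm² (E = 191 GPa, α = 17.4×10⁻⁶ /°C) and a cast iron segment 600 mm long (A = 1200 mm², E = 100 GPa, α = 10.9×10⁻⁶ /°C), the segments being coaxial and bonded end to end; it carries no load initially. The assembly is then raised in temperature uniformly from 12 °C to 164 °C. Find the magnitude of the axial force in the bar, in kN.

If the supports were absent, the total length change would be Σ αᵢΔT Lᵢ = 17.4×10⁻⁶×152×350 + 10.9×10⁻⁶×152×600 = 1.92 mm.
Since the ends are fixed, an axial force P builds up, equal in every segment, with P · Σ Lᵢ/(AᵢEᵢ) = δ_free.
Σ Lᵢ/(AᵢEᵢ) = 350/(975×191×10³) + 600/(1200×100×10³) = 6.879×10⁻⁶ mm/N.
P = 1.92 / 6.879×10⁻⁶ = 279100 N = 279.1 kN, compressive.

P ≈ 279 kN (compressive)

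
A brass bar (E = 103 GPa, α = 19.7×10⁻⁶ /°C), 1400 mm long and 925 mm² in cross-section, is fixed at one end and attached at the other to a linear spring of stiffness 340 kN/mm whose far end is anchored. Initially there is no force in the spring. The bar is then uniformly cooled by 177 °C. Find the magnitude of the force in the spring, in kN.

P ≈ 277 kN

If the spring were absent the bar would shorten by αΔT L = 19.7×10⁻⁶ × 177 × 1400 = 4.882 mm.
With a force P in the spring, the elastic change of the bar is PL/(AE) and that of the spring is P/k; compatibility requires their sum to equal δ_free.
P [ L/(AE) + 1/k ] = δ_free → P [ 1400/(925×103×10³) + 1/(340×10³) ] = 4.882.
P = 4.882 / 1.764×10⁻⁵ = 276800 N.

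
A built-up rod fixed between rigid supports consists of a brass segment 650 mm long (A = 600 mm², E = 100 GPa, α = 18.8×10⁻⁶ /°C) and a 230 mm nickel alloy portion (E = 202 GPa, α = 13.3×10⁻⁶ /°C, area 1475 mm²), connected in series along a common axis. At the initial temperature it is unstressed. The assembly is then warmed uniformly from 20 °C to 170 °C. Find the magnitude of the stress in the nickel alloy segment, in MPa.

If the supports were absent, the total length change would be Σ αᵢΔT Lᵢ = 18.8×10⁻⁶×150×650 + 13.3×10⁻⁶×150×230 = 2.292 mm.
The rigid supports impose zero overall length change; the single axial force P common to all segments must satisfy P Σ Lᵢ/(AᵢEᵢ) = δ_free.
The series flexibility is Σ Lᵢ/(AᵢEᵢ) = 650/(600×100×10³) + 230/(1475×202×10³) = 1.161×10⁻⁵ mm/N.
So P = 2.292 / 1.161×10⁻⁵ = 197.5 kN, compressive.
σ_{nickel alloy} = P / A = 197500 / 1475 = 133.9 MPa.

σ ≈ 134 MPa (compressive)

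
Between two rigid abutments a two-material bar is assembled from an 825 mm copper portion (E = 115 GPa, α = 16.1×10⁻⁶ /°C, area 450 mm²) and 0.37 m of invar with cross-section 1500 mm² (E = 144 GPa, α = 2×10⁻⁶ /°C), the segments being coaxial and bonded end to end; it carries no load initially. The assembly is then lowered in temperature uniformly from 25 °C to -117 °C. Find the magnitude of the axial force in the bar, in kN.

Free thermal contraction of the whole bar: Σ αᵢΔT Lᵢ = 16.1×10⁻⁶×142×825 + 2×10⁻⁶×142×370 = 1.991 mm.
The rigid supports impose zero overall length change; the single axial force P common to all segments must satisfy P Σ Lᵢ/(AᵢEᵢ) = δ_free.
Σ Lᵢ/(AᵢEᵢ) = 825/(450×115×10³) + 370/(1500×144×10³) = 1.765×10⁻⁵ mm/N.
Hence P = δ_free / Σ(L/AE) = 1.991/1.765×10⁻⁵ = 112.8 kN (tensile).

P ≈ 113 kN (tensile)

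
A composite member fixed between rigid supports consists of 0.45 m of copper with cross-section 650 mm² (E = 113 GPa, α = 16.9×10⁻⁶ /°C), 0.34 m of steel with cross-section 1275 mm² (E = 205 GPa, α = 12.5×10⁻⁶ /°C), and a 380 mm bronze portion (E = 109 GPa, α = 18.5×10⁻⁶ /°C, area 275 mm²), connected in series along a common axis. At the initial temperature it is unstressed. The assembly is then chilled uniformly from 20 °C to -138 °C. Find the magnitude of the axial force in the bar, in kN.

If the supports were absent, the total length change would be Σ αᵢΔT Lᵢ = 16.9×10⁻⁶×158×450 + 12.5×10⁻⁶×158×340 + 18.5×10⁻⁶×158×380 = 2.984 mm.
The walls prevent any net length change, so an axial force P (same in every segment) develops. Compatibility: P · Σ Lᵢ/(AᵢEᵢ) = δ_free.
Σ Lᵢ/(AᵢEᵢ) = 450/(650×113×10³) + 340/(1275×205×10³) + 380/(275×109×10³) = 2.01×10⁻⁵ mm/N.
P = 2.984 / 2.01×10⁻⁵ = 148400 N = 148.4 kN, tensile.

P ≈ 148 kN (tensile)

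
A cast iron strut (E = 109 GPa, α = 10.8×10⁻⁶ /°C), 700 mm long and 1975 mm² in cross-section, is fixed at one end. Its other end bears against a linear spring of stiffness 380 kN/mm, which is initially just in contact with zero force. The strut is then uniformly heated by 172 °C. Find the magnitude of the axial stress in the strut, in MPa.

Free thermal expansion: δ_free = αΔT L = 10.8×10⁻⁶ × 172 × 700 = 1.3 mm.
With a force P in the spring, the elastic change of the strut is PL/(AE) and that of the spring is P/k; compatibility requires their sum to equal δ_free.
So P = δ_free / [L/(AE) + 1/k] = 1.3 / [ 700/(1975×109×10³) + 1/(380×10³) ].
P = 1.3 / 5.883×10⁻⁶ = 221000 N.
σ = P/A = 221000/1975 = 111.9 MPa.

σ ≈ 112 MPa (compressive)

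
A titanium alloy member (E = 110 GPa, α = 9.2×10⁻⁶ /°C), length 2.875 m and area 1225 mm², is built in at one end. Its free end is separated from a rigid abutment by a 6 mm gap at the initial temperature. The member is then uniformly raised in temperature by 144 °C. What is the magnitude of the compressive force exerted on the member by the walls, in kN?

If the wall were absent the member would grow by αΔT L = 9.2×10⁻⁶ × 144 × 2875 = 3.809 mm.
This is smaller than the 6 mm clearance, so the member expands freely without reaching the stop — the stress is zero.

P ≈ 0 kN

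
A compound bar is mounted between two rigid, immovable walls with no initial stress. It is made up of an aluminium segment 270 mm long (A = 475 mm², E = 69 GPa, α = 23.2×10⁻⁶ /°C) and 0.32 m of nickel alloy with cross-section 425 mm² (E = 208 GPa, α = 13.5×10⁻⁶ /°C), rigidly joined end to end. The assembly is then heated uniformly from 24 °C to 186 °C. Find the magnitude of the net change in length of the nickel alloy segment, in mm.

|ΔL| ≈ 0.176 mm

With the walls removed the bar would change length by δ_free = Σ αᵢΔT Lᵢ = 23.2×10⁻⁶×162×270 + 13.5×10⁻⁶×162×320 = 1.715 mm.
The walls prevent any net length change, so an axial force P (same in every segment) develops. Compatibility: P · Σ Lᵢ/(AᵢEᵢ) = δ_free.
The series flexibility is Σ Lᵢ/(AᵢEᵢ) = 270/(475×69×10³) + 320/(425×208×10³) = 1.186×10⁻⁵ mm/N.
So P = 1.715 / 1.186×10⁻⁵ = 144.6 kN, compressive.
For the nickel alloy segment, free thermal change = 13.5×10⁻⁶×162×320 = 0.6998 mm and elastic change from P = 144600×320/(425×208×10³) = 0.5234 mm; these oppose, so the net change is 0.176 mm (segment lengthens).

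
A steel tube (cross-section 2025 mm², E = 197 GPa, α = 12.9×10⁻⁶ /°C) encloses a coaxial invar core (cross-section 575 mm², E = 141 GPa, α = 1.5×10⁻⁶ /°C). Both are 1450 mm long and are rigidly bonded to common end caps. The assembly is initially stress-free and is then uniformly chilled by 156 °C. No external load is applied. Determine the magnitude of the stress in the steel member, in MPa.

The steel has the larger α, so on cooling it would change length more than the invar if both were free. The rigid plates force a common final length, so the steel is put into tension and the invar into compression, with equal and opposite forces P (no external load).
Setting the final lengths equal and cancelling L: (α₁ − α₂)ΔT = P/(A₁E₁) + P/(A₂E₂).
|α₁ − α₂|·ΔT = 11.4×10⁻⁶ × 156 = 0.001778.
1/(A₁E₁) + 1/(A₂E₂) = 1/(2025×197×10³) + 1/(575×141×10³) = 1.484×10⁻⁸ N⁻¹.
So P = 0.001778 / 1.484×10⁻⁸ = 119.8 kN.
σ_{steel} = P/A₁ = 119800/2025 = 59.18 MPa, tensile.

σ ≈ 59.2 MPa (tensile)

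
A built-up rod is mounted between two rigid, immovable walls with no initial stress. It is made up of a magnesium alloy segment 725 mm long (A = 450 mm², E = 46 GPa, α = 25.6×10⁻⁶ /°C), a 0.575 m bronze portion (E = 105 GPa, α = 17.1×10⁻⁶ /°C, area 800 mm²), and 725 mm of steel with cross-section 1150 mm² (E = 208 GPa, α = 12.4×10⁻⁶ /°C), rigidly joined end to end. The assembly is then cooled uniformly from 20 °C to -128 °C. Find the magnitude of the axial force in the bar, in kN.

If the supports were absent, the total length change would be Σ αᵢΔT Lᵢ = 25.6×10⁻⁶×148×725 + 17.1×10⁻⁶×148×575 + 12.4×10⁻⁶×148×725 = 5.533 mm.
The walls prevent any net length change, so an axial force P (same in every segment) develops. Compatibility: P · Σ Lᵢ/(AᵢEᵢ) = δ_free.
The series flexibility is Σ Lᵢ/(AᵢEᵢ) = 725/(450×46×10³) + 575/(800×105×10³) + 725/(1150×208×10³) = 4.49×10⁻⁵ mm/N.
So P = 5.533 / 4.49×10⁻⁵ = 123.2 kN, tensile.

P ≈ 123 kN (tensile)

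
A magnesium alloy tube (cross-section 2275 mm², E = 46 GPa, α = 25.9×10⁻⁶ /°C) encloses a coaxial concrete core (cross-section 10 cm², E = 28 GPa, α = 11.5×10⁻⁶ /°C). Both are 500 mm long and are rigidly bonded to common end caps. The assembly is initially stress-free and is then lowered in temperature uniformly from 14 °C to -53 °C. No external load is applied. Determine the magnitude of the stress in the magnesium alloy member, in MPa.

σ ≈ 9.37 MPa (tensile)

Equilibrium of a rigid end plate with no external load gives equal and opposite internal forces ±P in the two members. Since α_{magnesium alloy} > α_{concrete}, cooling drives the magnesium alloy into tension and the concrete into compression.
Setting the final lengths equal and cancelling L: (α₁ − α₂)ΔT = P/(A₁E₁) + P/(A₂E₂).
|α₁ − α₂|·ΔT = 14.4×10⁻⁶ × 67 = 0.0009648.
1/(A₁E₁) + 1/(A₂E₂) = 1/(2275×46×10³) + 1/(1000×28×10³) = 4.527×10⁻⁸ N⁻¹.
P = 0.0009648 / 4.527×10⁻⁸ = 21310 N = 21.31 kN.
σ_{magnesium alloy} = P/A₁ = 21310/2275 = 9.368 MPa, tensile.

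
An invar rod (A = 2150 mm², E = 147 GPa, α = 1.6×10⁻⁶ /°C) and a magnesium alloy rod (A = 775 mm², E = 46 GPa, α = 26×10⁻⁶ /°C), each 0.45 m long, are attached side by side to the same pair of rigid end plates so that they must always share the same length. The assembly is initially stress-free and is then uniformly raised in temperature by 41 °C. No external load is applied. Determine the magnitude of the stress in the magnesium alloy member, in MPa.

The magnesium alloy has the larger α, so on heating it would change length more than the invar if both were free. The rigid plates force a common final length, so the magnesium alloy is put into compression and the invar into tension, with equal and opposite forces P (no external load).
Compatibility of the two members (thermal + elastic change equal): (α₁ − α₂)ΔT = P·[1/(A₁E₁) + 1/(A₂E₂)].
|α₁ − α₂|·ΔT = 24.4×10⁻⁶ × 41 = 0.001.
1/(A₁E₁) + 1/(A₂E₂) = 1/(2150×147×10³) + 1/(775×46×10³) = 3.121×10⁻⁸ N⁻¹.
P = 0.001 / 3.121×10⁻⁸ = 32050 N = 32.05 kN.
σ_{magnesium alloy} = P/A₂ = 32050/775 = 41.35 MPa, compressive.

σ ≈ 41.4 MPa (compressive)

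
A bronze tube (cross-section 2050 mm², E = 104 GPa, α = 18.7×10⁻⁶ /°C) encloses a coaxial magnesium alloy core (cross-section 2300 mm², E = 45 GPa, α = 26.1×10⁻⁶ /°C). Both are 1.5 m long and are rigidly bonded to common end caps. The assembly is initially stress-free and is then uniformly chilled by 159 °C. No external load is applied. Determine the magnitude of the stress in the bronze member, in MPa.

The magnesium alloy has the larger α, so on cooling it would change length more than the bronze if both were free. The rigid plates force a common final length, so the magnesium alloy is put into tension and the bronze into compression, with equal and opposite forces P (no external load).
Equating the net (thermal + elastic) strains gives |α₁ − α₂|·ΔT = P·[1/(A₁E₁) + 1/(A₂E₂)].
|α₁ − α₂|·ΔT = 7.4×10⁻⁶ × 159 = 0.001177.
1/(A₁E₁) + 1/(A₂E₂) = 1/(2050×104×10³) + 1/(2300×45×10³) = 1.435×10⁻⁸ N⁻¹.
So P = 0.001177 / 1.435×10⁻⁸ = 81.98 kN.
σ_{bronze} = P/A₁ = 81980/2050 = 39.99 MPa, compressive.

σ ≈ 40 MPa (compressive)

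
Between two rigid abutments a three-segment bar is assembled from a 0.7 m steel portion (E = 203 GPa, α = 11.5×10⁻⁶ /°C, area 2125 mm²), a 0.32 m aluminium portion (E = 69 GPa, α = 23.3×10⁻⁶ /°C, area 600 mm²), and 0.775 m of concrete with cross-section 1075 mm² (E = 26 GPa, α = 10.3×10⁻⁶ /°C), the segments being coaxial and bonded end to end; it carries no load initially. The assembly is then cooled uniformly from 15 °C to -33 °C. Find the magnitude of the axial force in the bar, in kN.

With the walls removed the bar would change length by δ_free = Σ αᵢΔT Lᵢ = 11.5×10⁻⁶×48×700 + 23.3×10⁻⁶×48×320 + 10.3×10⁻⁶×48×775 = 1.127 mm.
The rigid supports impose zero overall length change; the single axial force P common to all segments must satisfy P Σ Lᵢ/(AᵢEᵢ) = δ_free.
The series flexibility is Σ Lᵢ/(AᵢEᵢ) = 700/(2125×203×10³) + 320/(600×69×10³) + 775/(1075×26×10³) = 3.708×10⁻⁵ mm/N.
Hence P = δ_free / Σ(L/AE) = 1.127/3.708×10⁻⁵ = 30.41 kN (tensile).

P ≈ 30.4 kN (tensile)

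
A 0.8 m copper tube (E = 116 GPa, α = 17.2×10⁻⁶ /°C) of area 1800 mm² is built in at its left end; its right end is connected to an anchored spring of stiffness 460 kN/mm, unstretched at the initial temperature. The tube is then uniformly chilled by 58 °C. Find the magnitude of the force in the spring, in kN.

The unrestrained thermal change is αΔT L = 17.2×10⁻⁶ × 58 × 800 = 0.7981 mm.
With a force P in the spring, the elastic change of the tube is PL/(AE) and that of the spring is P/k; compatibility requires their sum to equal δ_free.
P [ L/(AE) + 1/k ] = δ_free → P [ 800/(1800×116×10³) + 1/(460×10³) ] = 0.7981.
P = 0.7981 / 6.005×10⁻⁶ = 132900 N.

P ≈ 133 kN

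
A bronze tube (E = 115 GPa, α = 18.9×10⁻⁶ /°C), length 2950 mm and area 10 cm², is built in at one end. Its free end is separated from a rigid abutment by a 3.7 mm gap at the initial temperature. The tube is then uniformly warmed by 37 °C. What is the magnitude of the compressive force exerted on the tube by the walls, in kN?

Free thermal elongation = αΔT L = 18.9×10⁻⁶ × 37 × 2950 = 2.063 mm.
This is smaller than the 3.7 mm clearance, so the tube expands freely without reaching the stop — the stress is zero.

P ≈ 0 kN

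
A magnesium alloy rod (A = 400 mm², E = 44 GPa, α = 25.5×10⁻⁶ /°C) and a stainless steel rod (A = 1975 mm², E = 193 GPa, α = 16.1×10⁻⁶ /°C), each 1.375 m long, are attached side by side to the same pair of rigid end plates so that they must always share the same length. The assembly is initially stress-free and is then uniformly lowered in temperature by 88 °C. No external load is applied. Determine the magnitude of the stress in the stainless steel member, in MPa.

The magnesium alloy has the larger α, so on cooling it would change length more than the stainless steel if both were free. The rigid plates force a common final length, so the magnesium alloy is put into tension and the stainless steel into compression, with equal and opposite forces P (no external load).
Equating the net (thermal + elastic) strains gives |α₁ − α₂|·ΔT = P·[1/(A₁E₁) + 1/(A₂E₂)].
|α₁ − α₂|·ΔT = 9.4×10⁻⁶ × 88 = 0.0008272.
1/(A₁E₁) + 1/(A₂E₂) = 1/(400×44×10³) + 1/(1975×193×10³) = 5.944×10⁻⁸ N⁻¹.
So P = 0.0008272 / 5.944×10⁻⁸ = 13.92 kN.
σ_{stainless steel} = P/A₂ = 13920/1975 = 7.046 MPa, compressive.

σ ≈ 7.05 MPa (compressive)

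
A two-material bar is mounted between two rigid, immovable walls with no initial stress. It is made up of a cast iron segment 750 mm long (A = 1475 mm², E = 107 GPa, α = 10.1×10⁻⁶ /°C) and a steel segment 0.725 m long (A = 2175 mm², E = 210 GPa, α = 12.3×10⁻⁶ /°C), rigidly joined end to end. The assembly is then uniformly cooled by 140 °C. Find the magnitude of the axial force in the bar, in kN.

P ≈ 364 kN (tensile)

With the walls removed the bar would change length by δ_free = Σ αᵢΔT Lᵢ = 10.1×10⁻⁶×140×750 + 12.3×10⁻⁶×140×725 = 2.309 mm.
The walls prevent any net length change, so an axial force P (same in every segment) develops. Compatibility: P · Σ Lᵢ/(AᵢEᵢ) = δ_free.
The series flexibility is Σ Lᵢ/(AᵢEᵢ) = 750/(1475×107×10³) + 725/(2175×210×10³) = 6.339×10⁻⁶ mm/N.
Hence P = δ_free / Σ(L/AE) = 2.309/6.339×10⁻⁶ = 364.2 kN (tensile).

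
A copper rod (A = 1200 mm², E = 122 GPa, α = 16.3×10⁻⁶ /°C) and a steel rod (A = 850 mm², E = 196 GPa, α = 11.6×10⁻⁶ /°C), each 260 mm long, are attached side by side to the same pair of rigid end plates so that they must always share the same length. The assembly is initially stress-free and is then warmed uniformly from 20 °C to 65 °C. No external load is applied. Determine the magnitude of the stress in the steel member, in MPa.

The copper has the larger α, so on heating it would change length more than the steel if both were free. The rigid plates force a common final length, so the copper is put into compression and the steel into tension, with equal and opposite forces P (no external load).
Equating the net (thermal + elastic) strains gives |α₁ − α₂|·ΔT = P·[1/(A₁E₁) + 1/(A₂E₂)].
|α₁ − α₂|·ΔT = 4.7×10⁻⁶ × 45 = 0.0002115.
1/(A₁E₁) + 1/(A₂E₂) = 1/(1200×122×10³) + 1/(850×196×10³) = 1.283×10⁻⁸ N⁻¹.
P = 0.0002115 / 1.283×10⁻⁸ = 16480 N = 16.48 kN.
σ_{steel} = P/A₂ = 16480/850 = 19.39 MPa, tensile.

σ ≈ 19.4 MPa (tensile)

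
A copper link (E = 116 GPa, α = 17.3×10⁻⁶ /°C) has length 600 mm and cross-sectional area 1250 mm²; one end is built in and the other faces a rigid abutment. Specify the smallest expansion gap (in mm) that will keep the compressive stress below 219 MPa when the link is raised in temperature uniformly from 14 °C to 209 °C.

Free expansion if unrestrained: δ_free = αΔT L = 17.3×10⁻⁶ × 195 × 600 = 2.024 mm.
A stress of 219 MPa corresponds to the wall pushing the link back by σL/E = 219×600/(116×10³) = 1.133 mm.
The gap must absorb the remainder: g_min = 2.024 − 1.133 = 0.8913 mm.

g ≈ 0.891 mm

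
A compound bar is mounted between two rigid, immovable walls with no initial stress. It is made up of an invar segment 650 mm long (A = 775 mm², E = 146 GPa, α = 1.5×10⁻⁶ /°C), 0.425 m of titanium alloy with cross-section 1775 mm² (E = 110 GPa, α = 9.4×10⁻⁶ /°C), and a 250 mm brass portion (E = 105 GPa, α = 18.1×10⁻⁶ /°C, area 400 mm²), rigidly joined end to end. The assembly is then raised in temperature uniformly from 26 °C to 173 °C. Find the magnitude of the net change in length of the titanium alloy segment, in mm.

Free thermal expansion of the whole bar: Σ αᵢΔT Lᵢ = 1.5×10⁻⁶×147×650 + 9.4×10⁻⁶×147×425 + 18.1×10⁻⁶×147×250 = 1.396 mm.
Since the ends are fixed, an axial force P builds up, equal in every segment, with P · Σ Lᵢ/(AᵢEᵢ) = δ_free.
The series flexibility is Σ Lᵢ/(AᵢEᵢ) = 650/(775×146×10³) + 425/(1775×110×10³) + 250/(400×105×10³) = 1.387×10⁻⁵ mm/N.
P = 1.396 / 1.387×10⁻⁵ = 100600 N = 100.6 kN, compressive.
For the titanium alloy segment, free thermal change = 9.4×10⁻⁶×147×425 = 0.5873 mm and elastic change from P = 100600×425/(1775×110×10³) = 0.219 mm; these oppose, so the net change is 0.368 mm (segment lengthens).

|ΔL| ≈ 0.368 mm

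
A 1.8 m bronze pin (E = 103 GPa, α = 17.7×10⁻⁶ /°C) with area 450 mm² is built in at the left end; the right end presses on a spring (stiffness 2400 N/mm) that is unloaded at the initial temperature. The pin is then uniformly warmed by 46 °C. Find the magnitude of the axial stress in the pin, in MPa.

σ ≈ 7.15 MPa (compressive)

Free thermal expansion: δ_free = αΔT L = 17.7×10⁻⁶ × 46 × 1800 = 1.466 mm.
Let P be the compressive force at the spring. The pin shortens elastically by PL/(AE) and the spring compresses by P/k; together these equal δ_free.
P [ L/(AE) + 1/k ] = δ_free → P [ 1800/(450×103×10³) + 1/(2400) ] = 1.466.
P = 1.466 / 0.0004555 = 3217 N.
σ = P/A = 3217/450 = 7.15 MPa.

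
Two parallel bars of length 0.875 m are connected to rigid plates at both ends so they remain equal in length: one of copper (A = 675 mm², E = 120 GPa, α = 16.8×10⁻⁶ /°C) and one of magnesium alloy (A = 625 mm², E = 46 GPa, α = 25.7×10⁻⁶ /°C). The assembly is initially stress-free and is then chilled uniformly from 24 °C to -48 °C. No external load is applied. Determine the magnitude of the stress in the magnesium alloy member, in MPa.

Equilibrium of a rigid end plate with no external load gives equal and opposite internal forces ±P in the two members. Since α_{magnesium alloy} > α_{copper}, cooling drives the magnesium alloy into tension and the copper into compression.
Compatibility of the two members (thermal + elastic change equal): (α₁ − α₂)ΔT = P·[1/(A₁E₁) + 1/(A₂E₂)].
|α₁ − α₂|·ΔT = 8.9×10⁻⁶ × 72 = 0.0006408.
1/(A₁E₁) + 1/(A₂E₂) = 1/(675×120×10³) + 1/(625×46×10³) = 4.713×10⁻⁸ N⁻¹.
So P = 0.0006408 / 4.713×10⁻⁸ = 13.6 kN.
σ_{magnesium alloy} = P/A₂ = 13600/625 = 21.76 MPa, tensile.

σ ≈ 21.8 MPa (tensile)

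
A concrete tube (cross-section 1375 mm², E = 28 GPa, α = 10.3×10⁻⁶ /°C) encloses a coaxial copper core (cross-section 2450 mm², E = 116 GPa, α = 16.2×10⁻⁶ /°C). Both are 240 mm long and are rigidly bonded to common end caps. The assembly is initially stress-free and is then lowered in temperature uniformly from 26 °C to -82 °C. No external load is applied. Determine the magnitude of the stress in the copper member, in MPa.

σ ≈ 8.82 MPa (tensile)

Both members must finish at the same length. With the larger α, the copper tends to over-contract; the plates restrain it, putting the copper in tension and the concrete in compression. With no external load the two internal forces are equal and opposite, magnitude P.
Setting the final lengths equal and cancelling L: (α₁ − α₂)ΔT = P/(A₁E₁) + P/(A₂E₂).
|α₁ − α₂|·ΔT = 5.9×10⁻⁶ × 108 = 0.0006372.
1/(A₁E₁) + 1/(A₂E₂) = 1/(1375×28×10³) + 1/(2450×116×10³) = 2.949×10⁻⁸ N⁻¹.
So P = 0.0006372 / 2.949×10⁻⁸ = 21.61 kN.
σ_{copper} = P/A₂ = 21610/2450 = 8.819 MPa, tensile.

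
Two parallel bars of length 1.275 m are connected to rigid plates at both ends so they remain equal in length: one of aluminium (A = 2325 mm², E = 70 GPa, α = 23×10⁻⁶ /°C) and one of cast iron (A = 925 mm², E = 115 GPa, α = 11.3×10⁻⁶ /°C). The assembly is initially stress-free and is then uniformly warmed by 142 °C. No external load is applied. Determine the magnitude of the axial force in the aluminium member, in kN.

P ≈ 107 kN (compressive in the aluminium)

Equilibrium of a rigid end plate with no external load gives equal and opposite internal forces ±P in the two members. Since α_{aluminium} > α_{cast iron}, heating drives the aluminium into compression and the cast iron into tension.
Compatibility of the two members (thermal + elastic change equal): (α₁ − α₂)ΔT = P·[1/(A₁E₁) + 1/(A₂E₂)].
|α₁ − α₂|·ΔT = 11.7×10⁻⁶ × 142 = 0.001661.
1/(A₁E₁) + 1/(A₂E₂) = 1/(2325×70×10³) + 1/(925×115×10³) = 1.555×10⁻⁸ N⁻¹.
So P = 0.001661 / 1.555×10⁻⁸ = 106.9 kN.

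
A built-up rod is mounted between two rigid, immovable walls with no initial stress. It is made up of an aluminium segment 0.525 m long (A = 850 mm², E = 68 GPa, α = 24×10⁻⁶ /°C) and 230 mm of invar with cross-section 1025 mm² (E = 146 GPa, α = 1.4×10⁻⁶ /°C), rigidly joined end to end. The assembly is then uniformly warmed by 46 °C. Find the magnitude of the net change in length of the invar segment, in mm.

|ΔL| ≈ 0.0712 mm

If the supports were absent, the total length change would be Σ αᵢΔT Lᵢ = 24×10⁻⁶×46×525 + 1.4×10⁻⁶×46×230 = 0.5944 mm.
The rigid supports impose zero overall length change; the single axial force P common to all segments must satisfy P Σ Lᵢ/(AᵢEᵢ) = δ_free.
The series flexibility is Σ Lᵢ/(AᵢEᵢ) = 525/(850×68×10³) + 230/(1025×146×10³) = 1.062×10⁻⁵ mm/N.
Hence P = δ_free / Σ(L/AE) = 0.5944/1.062×10⁻⁵ = 55.97 kN (compressive).
For the invar segment, free thermal change = 1.4×10⁻⁶×46×230 = 0.01481 mm and elastic change from P = 55970×230/(1025×146×10³) = 0.08602 mm; these oppose, so the net change is 0.0712 mm (segment shortens).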